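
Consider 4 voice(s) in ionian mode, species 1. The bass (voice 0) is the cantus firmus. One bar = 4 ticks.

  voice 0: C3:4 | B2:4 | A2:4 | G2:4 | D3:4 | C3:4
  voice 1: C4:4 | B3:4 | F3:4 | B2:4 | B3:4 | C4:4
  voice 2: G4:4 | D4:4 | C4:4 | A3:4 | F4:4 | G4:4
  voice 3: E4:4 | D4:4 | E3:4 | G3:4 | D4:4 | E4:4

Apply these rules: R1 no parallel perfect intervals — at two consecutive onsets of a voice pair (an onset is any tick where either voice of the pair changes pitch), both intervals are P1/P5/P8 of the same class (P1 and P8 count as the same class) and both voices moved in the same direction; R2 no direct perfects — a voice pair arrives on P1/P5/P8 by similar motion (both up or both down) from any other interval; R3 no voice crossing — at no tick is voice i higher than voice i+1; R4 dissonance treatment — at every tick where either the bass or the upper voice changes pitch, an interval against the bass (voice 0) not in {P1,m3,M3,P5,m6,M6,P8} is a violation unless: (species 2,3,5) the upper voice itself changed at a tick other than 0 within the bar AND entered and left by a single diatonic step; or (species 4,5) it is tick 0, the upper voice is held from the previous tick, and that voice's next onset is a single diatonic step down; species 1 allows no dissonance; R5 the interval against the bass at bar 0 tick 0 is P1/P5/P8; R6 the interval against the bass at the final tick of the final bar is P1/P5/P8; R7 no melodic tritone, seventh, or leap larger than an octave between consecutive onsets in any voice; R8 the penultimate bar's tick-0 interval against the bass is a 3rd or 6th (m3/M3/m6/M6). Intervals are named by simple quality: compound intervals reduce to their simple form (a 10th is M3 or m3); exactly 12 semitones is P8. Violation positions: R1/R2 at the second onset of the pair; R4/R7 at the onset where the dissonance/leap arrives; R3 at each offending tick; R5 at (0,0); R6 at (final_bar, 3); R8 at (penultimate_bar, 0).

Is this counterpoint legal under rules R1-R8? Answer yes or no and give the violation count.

bar 0: v0=C3 v1=C4 v2=G4 v3=E4 (M3)
bar 1: v0=B2 v1=B3 v2=D4 v3=D4 (m3)
bar 2: v0=A2 v1=F3 v2=C4 v3=E3 (P5)
bar 3: v0=G2 v1=B2 v2=A3 v3=G3 (P8)
bar 4: v0=D3 v1=B3 v2=F4 v3=D4 (P8)
bar 5: v0=C3 v1=C4 v2=G4 v3=E4 (M3)
  R3 @ bar0.0: G4 above E4
  R5 @ bar0.0: opens on M3
  R3 @ bar0.1: G4 above E4
  R3 @ bar0.2: G4 above E4
  R3 @ bar0.3: G4 above E4
  R1 @ bar1.0: C3/C4 P8 -> B2/B3 P8 similar
  R2 @ bar1.0: G4/E4 m3 -> D4/D4 P1 similar
  R2 @ bar2.0: B2/D4 m3 -> A2/E3 P5 similar
  R2 @ bar2.0: B3/D4 m3 -> F3/C4 P5 similar
  R3 @ bar2.0: C4 above E3
  R7 @ bar2.0: B3->F3 leap 6st
  R7 @ bar2.0: D4->E3 leap 10st
  R3 @ bar2.1: C4 above E3
  R3 @ bar2.2: C4 above E3
  R3 @ bar2.3: C4 above E3
  R3 @ bar3.0: A3 above G3
  R4 @ bar3.0: G2/A3 M2 untreated
  R7 @ bar3.0: F3->B2 leap 6st
  R3 @ bar3.1: A3 above G3
  R3 @ bar3.2: A3 above G3
  R3 @ bar3.3: A3 above G3
  R1 @ bar4.0: G2/G3 P8 -> D3/D4 P8 similar
  R3 @ bar4.0: F4 above D4
  R8 @ bar4.0: penult P8 not 3rd/6th
  R3 @ bar4.1: F4 above D4
  R3 @ bar4.2: F4 above D4
  R3 @ bar4.3: F4 above D4
  R2 @ bar5.0: B3/F4 TT -> C4/G4 P5 similar
  R3 @ bar5.0: G4 above E4
  R3 @ bar5.1: G4 above E4
  R3 @ bar5.2: G4 above E4
  R3 @ bar5.3: G4 above E4
  R6 @ bar5.3: closes on M3

No (33 violations)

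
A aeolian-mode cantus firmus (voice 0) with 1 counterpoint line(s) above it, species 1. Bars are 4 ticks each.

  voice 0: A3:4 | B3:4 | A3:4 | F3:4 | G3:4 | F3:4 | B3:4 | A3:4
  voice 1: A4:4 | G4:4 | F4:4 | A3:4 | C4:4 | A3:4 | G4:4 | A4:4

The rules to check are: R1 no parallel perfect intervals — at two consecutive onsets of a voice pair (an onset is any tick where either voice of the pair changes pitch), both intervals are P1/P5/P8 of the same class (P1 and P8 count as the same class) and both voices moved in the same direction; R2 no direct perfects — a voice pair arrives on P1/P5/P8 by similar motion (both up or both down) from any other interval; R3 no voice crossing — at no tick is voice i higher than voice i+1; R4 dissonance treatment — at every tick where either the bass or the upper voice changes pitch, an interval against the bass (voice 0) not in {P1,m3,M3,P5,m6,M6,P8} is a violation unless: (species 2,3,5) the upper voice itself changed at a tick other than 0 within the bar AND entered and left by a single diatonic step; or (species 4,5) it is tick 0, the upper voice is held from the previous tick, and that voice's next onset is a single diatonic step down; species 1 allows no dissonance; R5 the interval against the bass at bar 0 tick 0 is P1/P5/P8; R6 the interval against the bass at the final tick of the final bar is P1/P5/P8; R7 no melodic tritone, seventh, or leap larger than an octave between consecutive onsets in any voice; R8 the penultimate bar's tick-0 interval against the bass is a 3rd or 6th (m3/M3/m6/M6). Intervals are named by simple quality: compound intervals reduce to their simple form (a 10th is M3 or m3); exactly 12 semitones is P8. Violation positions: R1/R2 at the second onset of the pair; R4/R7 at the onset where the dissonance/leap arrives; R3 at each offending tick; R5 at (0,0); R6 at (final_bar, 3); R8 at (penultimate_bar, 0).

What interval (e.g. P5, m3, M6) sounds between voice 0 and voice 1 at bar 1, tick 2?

m6

voice 0=B3 voice 1=G4 -> m6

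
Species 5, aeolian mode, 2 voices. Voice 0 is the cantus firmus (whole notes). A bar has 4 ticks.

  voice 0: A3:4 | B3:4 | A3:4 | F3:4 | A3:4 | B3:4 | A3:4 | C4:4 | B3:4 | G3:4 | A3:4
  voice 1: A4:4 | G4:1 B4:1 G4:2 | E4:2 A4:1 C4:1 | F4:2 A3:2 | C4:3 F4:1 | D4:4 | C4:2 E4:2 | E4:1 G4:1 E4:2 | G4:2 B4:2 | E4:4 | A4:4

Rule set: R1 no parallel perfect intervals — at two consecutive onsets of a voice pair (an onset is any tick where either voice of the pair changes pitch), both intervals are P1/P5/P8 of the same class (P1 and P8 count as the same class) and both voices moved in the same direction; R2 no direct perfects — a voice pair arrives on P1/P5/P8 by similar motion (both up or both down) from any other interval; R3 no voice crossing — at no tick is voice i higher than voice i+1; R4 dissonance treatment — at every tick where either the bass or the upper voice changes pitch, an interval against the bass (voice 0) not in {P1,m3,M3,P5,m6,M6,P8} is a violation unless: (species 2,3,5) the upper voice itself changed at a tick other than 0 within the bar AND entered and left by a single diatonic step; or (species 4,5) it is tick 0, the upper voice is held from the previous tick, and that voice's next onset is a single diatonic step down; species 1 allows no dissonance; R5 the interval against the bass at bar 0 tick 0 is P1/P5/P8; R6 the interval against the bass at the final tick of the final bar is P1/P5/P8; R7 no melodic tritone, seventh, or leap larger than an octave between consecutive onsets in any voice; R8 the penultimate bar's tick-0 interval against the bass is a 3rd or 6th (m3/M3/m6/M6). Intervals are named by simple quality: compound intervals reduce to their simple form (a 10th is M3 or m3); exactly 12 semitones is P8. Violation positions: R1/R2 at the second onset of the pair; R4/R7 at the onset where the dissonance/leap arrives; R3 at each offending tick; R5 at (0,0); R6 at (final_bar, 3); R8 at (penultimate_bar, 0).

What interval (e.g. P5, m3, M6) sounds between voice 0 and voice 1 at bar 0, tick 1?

voice 0=A3 voice 1=A4 -> P8

P8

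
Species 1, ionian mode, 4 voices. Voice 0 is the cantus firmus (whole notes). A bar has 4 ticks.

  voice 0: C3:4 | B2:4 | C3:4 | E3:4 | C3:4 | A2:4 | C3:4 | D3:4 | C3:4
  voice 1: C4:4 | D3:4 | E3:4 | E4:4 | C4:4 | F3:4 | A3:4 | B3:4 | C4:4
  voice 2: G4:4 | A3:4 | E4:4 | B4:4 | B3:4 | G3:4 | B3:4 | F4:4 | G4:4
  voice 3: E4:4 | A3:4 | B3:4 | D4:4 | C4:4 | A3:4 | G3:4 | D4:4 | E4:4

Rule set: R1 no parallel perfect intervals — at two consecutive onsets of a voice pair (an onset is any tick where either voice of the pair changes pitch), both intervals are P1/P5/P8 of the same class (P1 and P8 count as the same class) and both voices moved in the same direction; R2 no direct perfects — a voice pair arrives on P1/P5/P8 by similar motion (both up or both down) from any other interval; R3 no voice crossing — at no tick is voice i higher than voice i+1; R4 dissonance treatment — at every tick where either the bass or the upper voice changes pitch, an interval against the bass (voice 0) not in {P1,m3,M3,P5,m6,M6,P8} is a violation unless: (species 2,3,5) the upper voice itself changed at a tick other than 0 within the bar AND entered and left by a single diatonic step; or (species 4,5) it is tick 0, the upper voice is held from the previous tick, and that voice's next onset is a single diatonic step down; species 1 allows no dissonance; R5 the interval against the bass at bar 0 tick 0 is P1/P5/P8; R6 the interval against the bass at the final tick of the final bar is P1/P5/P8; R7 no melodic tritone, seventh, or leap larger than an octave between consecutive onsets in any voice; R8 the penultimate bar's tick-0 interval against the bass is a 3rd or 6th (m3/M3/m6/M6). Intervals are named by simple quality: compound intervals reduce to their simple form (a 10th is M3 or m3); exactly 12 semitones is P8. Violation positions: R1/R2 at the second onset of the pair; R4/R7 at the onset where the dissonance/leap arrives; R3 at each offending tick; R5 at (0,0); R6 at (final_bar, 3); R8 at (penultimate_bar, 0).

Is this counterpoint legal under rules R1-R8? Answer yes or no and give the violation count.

bar 0: v0=C3 v1=C4 v2=G4 v3=E4 (M3)
bar 1: v0=B2 v1=D3 v2=A3 v3=A3 (m7)
bar 2: v0=C3 v1=E3 v2=E4 v3=B3 (M7)
bar 3: v0=E3 v1=E4 v2=B4 v3=D4 (m7)
bar 4: v0=C3 v1=C4 v2=B3 v3=C4 (P8)
bar 5: v0=A2 v1=F3 v2=G3 v3=A3 (P8)
bar 6: v0=C3 v1=A3 v2=B3 v3=G3 (P5)
bar 7: v0=D3 v1=B3 v2=F4 v3=D4 (P8)
bar 8: v0=C3 v1=C4 v2=G4 v3=E4 (M3)
  R3 @ bar0.0: G4 above E4
  R5 @ bar0.0: opens on M3
  R3 @ bar0.1: G4 above E4
  R3 @ bar0.2: G4 above E4
  R3 @ bar0.3: G4 above E4
  R1 @ bar1.0: C4/G4 P5 -> D3/A3 P5 similar
  R2 @ bar1.0: C4/E4 M3 -> D3/A3 P5 similar
  R2 @ bar1.0: G4/E4 m3 -> A3/A3 P1 similar
  R4 @ bar1.0: B2/A3 m7 untreated
  R4 @ bar1.0: B2/A3 m7 untreated
  R7 @ bar1.0: C4->D3 leap 10st
  R7 @ bar1.0: G4->A3 leap 10st
  R1 @ bar2.0: D3/A3 P5 -> E3/B3 P5 similar
  R2 @ bar2.0: D3/A3 P5 -> E3/E4 P8 similar
  R3 @ bar2.0: E4 above B3
  R4 @ bar2.0: C3/B3 M7 untreated
  R3 @ bar2.1: E4 above B3
  R3 @ bar2.2: E4 above B3
  R3 @ bar2.3: E4 above B3
  R2 @ bar3.0: C3/E3 M3 -> E3/E4 P8 similar
  R2 @ bar3.0: C3/E4 M3 -> E3/B4 P5 similar
  R2 @ bar3.0: E3/E4 P8 -> E4/B4 P5 similar
  R3 @ bar3.0: B4 above D4
  R4 @ bar3.0: E3/D4 m7 untreated
  R3 @ bar3.1: B4 above D4
  R3 @ bar3.2: B4 above D4
  R3 @ bar3.3: B4 above D4
  R1 @ bar4.0: E3/E4 P8 -> C3/C4 P8 similar
  R2 @ bar4.0: E3/D4 m7 -> C3/C4 P8 similar
  R2 @ bar4.0: E4/D4 M2 -> C4/C4 P1 similar
  R3 @ bar4.0: C4 above B3
  R4 @ bar4.0: C3/B3 M7 untreated
  R3 @ bar4.1: C4 above B3
  R3 @ bar4.2: C4 above B3
  R3 @ bar4.3: C4 above B3
  R1 @ bar5.0: C3/C4 P8 -> A2/A3 P8 similar
  R4 @ bar5.0: A2/G3 m7 untreated
  R3 @ bar6.0: B3 above G3
  R4 @ bar6.0: C3/B3 M7 untreated
  R3 @ bar6.1: B3 above G3
  R3 @ bar6.2: B3 above G3
  R3 @ bar6.3: B3 above G3
  R2 @ bar7.0: C3/G3 P5 -> D3/D4 P8 similar
  R3 @ bar7.0: F4 above D4
  R7 @ bar7.0: B3->F4 leap 6st
  R8 @ bar7.0: penult P8 not 3rd/6th
  R3 @ bar7.1: F4 above D4
  R3 @ bar7.2: F4 above D4
  R3 @ bar7.3: F4 above D4
  R2 @ bar8.0: B3/F4 TT -> C4/G4 P5 similar
  R3 @ bar8.0: G4 above E4
  R3 @ bar8.1: G4 above E4
  R3 @ bar8.2: G4 above E4
  R3 @ bar8.3: G4 above E4
  R6 @ bar8.3: closes on M3

No (55 violations)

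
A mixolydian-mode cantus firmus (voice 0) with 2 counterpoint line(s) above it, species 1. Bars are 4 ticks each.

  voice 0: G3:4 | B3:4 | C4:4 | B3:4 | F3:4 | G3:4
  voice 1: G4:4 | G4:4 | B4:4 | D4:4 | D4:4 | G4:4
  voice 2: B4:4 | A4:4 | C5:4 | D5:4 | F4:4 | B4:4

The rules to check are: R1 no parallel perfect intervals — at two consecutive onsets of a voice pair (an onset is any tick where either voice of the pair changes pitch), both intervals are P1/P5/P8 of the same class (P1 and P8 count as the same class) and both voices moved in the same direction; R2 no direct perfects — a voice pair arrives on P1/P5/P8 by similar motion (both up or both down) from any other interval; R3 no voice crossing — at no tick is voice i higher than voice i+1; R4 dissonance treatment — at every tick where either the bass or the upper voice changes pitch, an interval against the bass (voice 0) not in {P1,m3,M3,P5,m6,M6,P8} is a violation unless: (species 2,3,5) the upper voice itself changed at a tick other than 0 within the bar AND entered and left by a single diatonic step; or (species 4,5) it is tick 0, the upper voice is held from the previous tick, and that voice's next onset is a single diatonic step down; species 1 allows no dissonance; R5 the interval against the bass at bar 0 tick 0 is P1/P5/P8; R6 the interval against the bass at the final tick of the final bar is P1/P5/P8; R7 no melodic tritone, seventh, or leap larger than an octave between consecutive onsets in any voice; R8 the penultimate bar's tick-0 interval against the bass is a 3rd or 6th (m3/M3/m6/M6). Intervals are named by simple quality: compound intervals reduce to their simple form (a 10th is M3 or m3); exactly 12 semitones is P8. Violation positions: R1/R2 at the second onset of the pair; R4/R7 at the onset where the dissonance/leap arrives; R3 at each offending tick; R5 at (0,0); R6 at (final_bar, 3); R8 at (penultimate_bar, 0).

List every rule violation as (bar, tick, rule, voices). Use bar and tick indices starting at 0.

bar 0: v0=G3 v1=G4 v2=B4 downbeat M3
bar 1: v0=B3 v1=G4 v2=A4 downbeat m7
bar 2: v0=C4 v1=B4 v2=C5 downbeat P8
bar 3: v0=B3 v1=D4 v2=D5 downbeat m3
bar 4: v0=F3 v1=D4 v2=F4 downbeat P8
bar 5: v0=G3 v1=G4 v2=B4 downbeat M3
  -> R5 @ bar 0 tick 0 v(0, 2): opens on M3
  -> R4 @ bar 1 tick 0 v(0, 2): B3/A4 m7 untreated
  -> R2 @ bar 2 tick 0 v(0, 2): B3/A4 m7 -> C4/C5 P8 similar
  -> R4 @ bar 2 tick 0 v(0, 1): C4/B4 M7 untreated
  -> R2 @ bar 4 tick 0 v(0, 2): B3/D5 m3 -> F3/F4 P8 similar
  -> R7 @ bar 4 tick 0 v(0,): B3->F3 leap 6st
  -> R8 @ bar 4 tick 0 v(0, 2): penult P8 not 3rd/6th
  -> R2 @ bar 5 tick 0 v(0, 1): F3/D4 M6 -> G3/G4 P8 similar
  -> R7 @ bar 5 tick 0 v(2,): F4->B4 leap 6st
  -> R6 @ bar 5 tick 3 v(0, 2): closes on M3

(0, 0, R5, (0, 2))
(1, 0, R4, (0, 2))
(2, 0, R2, (0, 2))
(2, 0, R4, (0, 1))
(4, 0, R2, (0, 2))
(4, 0, R7, (0,))
(4, 0, R8, (0, 2))
(5, 0, R2, (0, 1))
(5, 0, R7, (2,))
(5, 3, R6, (0, 2))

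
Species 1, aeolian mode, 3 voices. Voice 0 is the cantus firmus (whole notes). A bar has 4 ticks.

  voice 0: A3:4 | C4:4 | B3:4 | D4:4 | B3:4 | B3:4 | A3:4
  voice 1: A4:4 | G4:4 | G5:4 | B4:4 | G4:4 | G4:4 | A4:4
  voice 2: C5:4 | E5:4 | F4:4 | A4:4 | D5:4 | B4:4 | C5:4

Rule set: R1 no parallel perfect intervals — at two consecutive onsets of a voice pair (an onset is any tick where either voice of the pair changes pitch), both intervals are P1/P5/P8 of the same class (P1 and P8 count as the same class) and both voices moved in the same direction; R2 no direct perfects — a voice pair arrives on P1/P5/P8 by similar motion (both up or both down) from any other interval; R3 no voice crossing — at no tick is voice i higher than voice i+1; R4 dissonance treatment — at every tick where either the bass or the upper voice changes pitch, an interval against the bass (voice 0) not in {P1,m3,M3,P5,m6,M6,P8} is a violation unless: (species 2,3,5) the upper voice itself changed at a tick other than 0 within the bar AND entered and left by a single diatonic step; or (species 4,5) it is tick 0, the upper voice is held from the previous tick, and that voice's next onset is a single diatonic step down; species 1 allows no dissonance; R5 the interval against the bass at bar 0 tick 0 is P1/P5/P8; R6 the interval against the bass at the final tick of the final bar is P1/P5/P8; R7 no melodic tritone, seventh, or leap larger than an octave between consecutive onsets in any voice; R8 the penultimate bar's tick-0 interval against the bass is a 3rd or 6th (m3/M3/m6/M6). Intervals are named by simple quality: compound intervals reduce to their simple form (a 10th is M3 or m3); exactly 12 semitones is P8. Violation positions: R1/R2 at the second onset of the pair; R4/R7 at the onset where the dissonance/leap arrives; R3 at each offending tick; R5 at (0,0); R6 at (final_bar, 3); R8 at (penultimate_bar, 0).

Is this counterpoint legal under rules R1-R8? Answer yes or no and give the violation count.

No (14 violations)

bar 0: v0=A3 v1=A4 v2=C5 (m3)
bar 1: v0=C4 v1=G4 v2=E5 (M3)
bar 2: v0=B3 v1=G5 v2=F4 (TT)
bar 3: v0=D4 v1=B4 v2=A4 (P5)
bar 4: v0=B3 v1=G4 v2=D5 (m3)
bar 5: v0=B3 v1=G4 v2=B4 (P8)
bar 6: v0=A3 v1=A4 v2=C5 (m3)
  R5 @ bar0.0: opens on m3
  R3 @ bar2.0: G5 above F4
  R4 @ bar2.0: B3/F4 TT untreated
  R7 @ bar2.0: E5->F4 leap 11st
  R3 @ bar2.1: G5 above F4
  R3 @ bar2.2: G5 above F4
  R3 @ bar2.3: G5 above F4
  R2 @ bar3.0: B3/F4 TT -> D4/A4 P5 similar
  R3 @ bar3.0: B4 above A4
  R3 @ bar3.1: B4 above A4
  R3 @ bar3.2: B4 above A4
  R3 @ bar3.3: B4 above A4
  R8 @ bar5.0: penult P8 not 3rd/6th
  R6 @ bar6.3: closes on m3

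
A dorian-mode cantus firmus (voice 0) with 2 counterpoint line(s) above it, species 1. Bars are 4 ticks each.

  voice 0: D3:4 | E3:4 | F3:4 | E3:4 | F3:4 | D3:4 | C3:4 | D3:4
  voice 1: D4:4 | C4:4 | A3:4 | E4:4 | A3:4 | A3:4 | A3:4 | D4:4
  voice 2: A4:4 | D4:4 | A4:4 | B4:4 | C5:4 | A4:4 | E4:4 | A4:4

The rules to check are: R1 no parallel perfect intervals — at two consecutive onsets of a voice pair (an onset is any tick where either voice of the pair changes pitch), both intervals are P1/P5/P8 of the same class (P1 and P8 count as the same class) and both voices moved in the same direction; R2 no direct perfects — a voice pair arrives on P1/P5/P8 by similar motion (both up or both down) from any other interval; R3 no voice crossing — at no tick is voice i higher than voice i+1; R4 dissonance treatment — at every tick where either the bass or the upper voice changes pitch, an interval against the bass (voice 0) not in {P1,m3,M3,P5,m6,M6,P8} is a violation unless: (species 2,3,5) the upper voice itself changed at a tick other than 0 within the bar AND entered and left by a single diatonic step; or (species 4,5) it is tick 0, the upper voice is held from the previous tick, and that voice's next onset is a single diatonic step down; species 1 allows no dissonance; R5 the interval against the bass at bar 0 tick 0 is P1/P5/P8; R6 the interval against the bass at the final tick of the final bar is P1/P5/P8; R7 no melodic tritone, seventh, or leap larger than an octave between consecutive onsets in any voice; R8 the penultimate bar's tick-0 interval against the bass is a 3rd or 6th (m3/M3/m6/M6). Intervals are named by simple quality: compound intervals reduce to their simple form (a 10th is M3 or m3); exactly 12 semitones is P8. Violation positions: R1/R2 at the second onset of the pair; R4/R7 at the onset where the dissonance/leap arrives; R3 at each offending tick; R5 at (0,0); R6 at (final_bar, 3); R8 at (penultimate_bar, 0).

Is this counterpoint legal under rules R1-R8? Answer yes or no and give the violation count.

No (7 violations)

bar 0: v0=D3 v1=D4 v2=A4 (P5)
bar 1: v0=E3 v1=C4 v2=D4 (m7)
bar 2: v0=F3 v1=A3 v2=A4 (M3)
bar 3: v0=E3 v1=E4 v2=B4 (P5)
bar 4: v0=F3 v1=A3 v2=C5 (P5)
bar 5: v0=D3 v1=A3 v2=A4 (P5)
bar 6: v0=C3 v1=A3 v2=E4 (M3)
bar 7: v0=D3 v1=D4 v2=A4 (P5)
  R4 @ bar1.0: E3/D4 m7 untreated
  R2 @ bar3.0: A3/A4 P8 -> E4/B4 P5 similar
  R1 @ bar4.0: E3/B4 P5 -> F3/C5 P5 similar
  R1 @ bar5.0: F3/C5 P5 -> D3/A4 P5 similar
  R1 @ bar7.0: A3/E4 P5 -> D4/A4 P5 similar
  R2 @ bar7.0: C3/A3 M6 -> D3/D4 P8 similar
  R2 @ bar7.0: C3/E4 M3 -> D3/A4 P5 similar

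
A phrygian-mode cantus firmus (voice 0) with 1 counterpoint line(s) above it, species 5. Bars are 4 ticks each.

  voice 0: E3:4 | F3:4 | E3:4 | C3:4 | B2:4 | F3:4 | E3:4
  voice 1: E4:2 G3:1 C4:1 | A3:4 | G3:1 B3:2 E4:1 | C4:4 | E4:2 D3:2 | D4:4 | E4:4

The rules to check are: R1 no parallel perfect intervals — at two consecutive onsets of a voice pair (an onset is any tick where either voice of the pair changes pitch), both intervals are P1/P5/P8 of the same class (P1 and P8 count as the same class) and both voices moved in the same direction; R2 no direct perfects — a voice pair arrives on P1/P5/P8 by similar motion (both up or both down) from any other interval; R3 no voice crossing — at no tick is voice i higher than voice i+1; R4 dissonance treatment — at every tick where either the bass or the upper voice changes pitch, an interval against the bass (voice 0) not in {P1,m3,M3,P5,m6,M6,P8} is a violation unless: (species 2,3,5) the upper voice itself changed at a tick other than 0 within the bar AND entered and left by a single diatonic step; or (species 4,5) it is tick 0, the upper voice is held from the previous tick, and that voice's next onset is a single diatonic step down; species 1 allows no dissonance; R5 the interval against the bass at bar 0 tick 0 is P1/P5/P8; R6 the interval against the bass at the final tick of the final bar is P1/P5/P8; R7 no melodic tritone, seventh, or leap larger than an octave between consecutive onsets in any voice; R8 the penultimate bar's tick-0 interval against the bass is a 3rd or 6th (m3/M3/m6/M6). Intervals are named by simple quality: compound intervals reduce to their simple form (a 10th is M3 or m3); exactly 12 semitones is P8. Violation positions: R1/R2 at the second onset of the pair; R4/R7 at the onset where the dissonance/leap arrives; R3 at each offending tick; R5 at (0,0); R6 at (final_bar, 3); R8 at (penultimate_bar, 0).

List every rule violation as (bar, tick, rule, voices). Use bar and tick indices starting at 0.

(3, 0, R1, (0, 1))
(4, 0, R4, (0, 1))
(4, 2, R7, (1,))
(5, 0, R7, (0,))

bar 0: v0=E3 v1=E4 downbeat P8
bar 1: v0=F3 v1=A3 downbeat M3
bar 2: v0=E3 v1=G3 downbeat m3
bar 3: v0=C3 v1=C4 downbeat P8
bar 4: v0=B2 v1=E4 downbeat P4
bar 5: v0=F3 v1=D4 downbeat M6
bar 6: v0=E3 v1=E4 downbeat P8
  -> R1 @ bar 3 tick 0 v(0, 1): E3/E4 P8 -> C3/C4 P8 similar
  -> R4 @ bar 4 tick 0 v(0, 1): B2/E4 P4 untreated
  -> R7 @ bar 4 tick 2 v(1,): E4->D3 leap 14st
  -> R7 @ bar 5 tick 0 v(0,): B2->F3 leap 6st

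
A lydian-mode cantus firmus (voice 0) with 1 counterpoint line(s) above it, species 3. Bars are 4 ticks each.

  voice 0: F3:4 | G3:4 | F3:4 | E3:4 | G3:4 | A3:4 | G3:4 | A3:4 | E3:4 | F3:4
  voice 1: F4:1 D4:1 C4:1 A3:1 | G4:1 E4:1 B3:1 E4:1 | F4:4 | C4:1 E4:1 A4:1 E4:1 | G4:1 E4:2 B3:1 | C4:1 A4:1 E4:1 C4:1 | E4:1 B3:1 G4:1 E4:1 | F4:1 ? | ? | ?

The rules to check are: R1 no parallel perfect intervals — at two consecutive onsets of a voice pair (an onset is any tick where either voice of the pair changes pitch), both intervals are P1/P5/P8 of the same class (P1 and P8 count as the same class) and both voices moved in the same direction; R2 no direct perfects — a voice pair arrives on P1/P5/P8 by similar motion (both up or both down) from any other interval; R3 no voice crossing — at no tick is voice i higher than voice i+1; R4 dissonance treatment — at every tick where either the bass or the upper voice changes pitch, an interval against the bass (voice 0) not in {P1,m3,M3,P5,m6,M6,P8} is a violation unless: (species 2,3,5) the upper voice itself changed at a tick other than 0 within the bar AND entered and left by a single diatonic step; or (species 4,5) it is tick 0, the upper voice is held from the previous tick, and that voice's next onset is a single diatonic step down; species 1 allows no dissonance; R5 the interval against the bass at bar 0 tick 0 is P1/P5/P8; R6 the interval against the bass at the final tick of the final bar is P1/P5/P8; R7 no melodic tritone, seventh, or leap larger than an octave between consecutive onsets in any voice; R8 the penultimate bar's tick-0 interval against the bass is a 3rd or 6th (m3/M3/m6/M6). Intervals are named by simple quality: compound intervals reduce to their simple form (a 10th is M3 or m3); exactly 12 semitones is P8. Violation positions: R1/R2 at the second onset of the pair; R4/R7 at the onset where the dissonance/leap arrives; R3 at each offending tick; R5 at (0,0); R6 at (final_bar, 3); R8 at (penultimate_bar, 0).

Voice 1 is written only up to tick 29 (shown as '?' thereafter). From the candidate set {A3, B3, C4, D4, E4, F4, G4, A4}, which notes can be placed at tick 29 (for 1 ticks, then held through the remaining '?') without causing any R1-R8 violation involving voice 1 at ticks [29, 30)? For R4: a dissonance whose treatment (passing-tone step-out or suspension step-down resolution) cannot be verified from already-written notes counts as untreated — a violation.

A3: legal
B3: violates R4,R7
C4: legal
D4: violates R4
E4: legal
F4: legal
G4: violates R4
A4: legal

{A3, A4, C4, E4, F4}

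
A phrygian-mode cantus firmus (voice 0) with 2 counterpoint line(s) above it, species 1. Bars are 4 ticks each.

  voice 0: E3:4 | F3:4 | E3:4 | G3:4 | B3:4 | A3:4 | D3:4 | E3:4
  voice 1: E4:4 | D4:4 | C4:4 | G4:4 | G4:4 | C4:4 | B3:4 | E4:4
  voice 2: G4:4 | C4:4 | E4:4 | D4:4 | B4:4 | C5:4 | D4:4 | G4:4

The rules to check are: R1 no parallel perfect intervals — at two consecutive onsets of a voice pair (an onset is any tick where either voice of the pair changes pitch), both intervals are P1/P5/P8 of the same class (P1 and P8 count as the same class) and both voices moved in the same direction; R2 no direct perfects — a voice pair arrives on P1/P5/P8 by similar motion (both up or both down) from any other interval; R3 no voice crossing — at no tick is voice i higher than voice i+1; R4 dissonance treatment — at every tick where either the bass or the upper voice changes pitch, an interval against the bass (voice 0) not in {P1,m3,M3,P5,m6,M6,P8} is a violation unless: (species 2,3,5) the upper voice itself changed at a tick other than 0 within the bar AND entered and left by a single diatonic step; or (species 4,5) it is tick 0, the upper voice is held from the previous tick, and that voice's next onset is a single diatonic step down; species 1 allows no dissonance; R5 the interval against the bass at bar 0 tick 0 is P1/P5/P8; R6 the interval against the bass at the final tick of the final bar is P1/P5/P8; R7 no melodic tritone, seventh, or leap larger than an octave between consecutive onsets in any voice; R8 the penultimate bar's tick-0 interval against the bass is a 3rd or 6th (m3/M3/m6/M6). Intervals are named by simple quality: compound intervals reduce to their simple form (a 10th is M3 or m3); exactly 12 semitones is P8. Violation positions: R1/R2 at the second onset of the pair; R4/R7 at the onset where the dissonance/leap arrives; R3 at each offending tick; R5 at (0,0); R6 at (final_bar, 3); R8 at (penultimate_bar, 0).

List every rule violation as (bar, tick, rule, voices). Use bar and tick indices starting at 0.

(0, 0, R5, (0, 2))
(1, 0, R3, (1, 2))
(1, 1, R3, (1, 2))
(1, 2, R3, (1, 2))
(1, 3, R3, (1, 2))
(3, 0, R2, (0, 1))
(3, 0, R3, (1, 2))
(3, 1, R3, (1, 2))
(3, 2, R3, (1, 2))
(3, 3, R3, (1, 2))
(4, 0, R2, (0, 2))
(6, 0, R2, (0, 2))
(6, 0, R7, (2,))
(6, 0, R8, (0, 2))
(7, 0, R2, (0, 1))
(7, 3, R6, (0, 2))

bar 0: v0=E3 v1=E4 v2=G4 downbeat m3
bar 1: v0=F3 v1=D4 v2=C4 downbeat P5
bar 2: v0=E3 v1=C4 v2=E4 downbeat P8
bar 3: v0=G3 v1=G4 v2=D4 downbeat P5
bar 4: v0=B3 v1=G4 v2=B4 downbeat P8
bar 5: v0=A3 v1=C4 v2=C5 downbeat m3
bar 6: v0=D3 v1=B3 v2=D4 downbeat P8
bar 7: v0=E3 v1=E4 v2=G4 downbeat m3
  -> R5 @ bar 0 tick 0 v(0, 2): opens on m3
  -> R3 @ bar 1 tick 0 v(1, 2): D4 above C4
  -> R3 @ bar 1 tick 1 v(1, 2): D4 above C4
  -> R3 @ bar 1 tick 2 v(1, 2): D4 above C4
  -> R3 @ bar 1 tick 3 v(1, 2): D4 above C4
  -> R2 @ bar 3 tick 0 v(0, 1): E3/C4 m6 -> G3/G4 P8 similar
  -> R3 @ bar 3 tick 0 v(1, 2): G4 above D4
  -> R3 @ bar 3 tick 1 v(1, 2): G4 above D4
  -> R3 @ bar 3 tick 2 v(1, 2): G4 above D4
  -> R3 @ bar 3 tick 3 v(1, 2): G4 above D4
  -> R2 @ bar 4 tick 0 v(0, 2): G3/D4 P5 -> B3/B4 P8 similar
  -> R2 @ bar 6 tick 0 v(0, 2): A3/C5 m3 -> D3/D4 P8 similar
  -> R7 @ bar 6 tick 0 v(2,): C5->D4 leap 10st
  -> R8 @ bar 6 tick 0 v(0, 2): penult P8 not 3rd/6th
  -> R2 @ bar 7 tick 0 v(0, 1): D3/B3 M6 -> E3/E4 P8 similar
  -> R6 @ bar 7 tick 3 v(0, 2): closes on m3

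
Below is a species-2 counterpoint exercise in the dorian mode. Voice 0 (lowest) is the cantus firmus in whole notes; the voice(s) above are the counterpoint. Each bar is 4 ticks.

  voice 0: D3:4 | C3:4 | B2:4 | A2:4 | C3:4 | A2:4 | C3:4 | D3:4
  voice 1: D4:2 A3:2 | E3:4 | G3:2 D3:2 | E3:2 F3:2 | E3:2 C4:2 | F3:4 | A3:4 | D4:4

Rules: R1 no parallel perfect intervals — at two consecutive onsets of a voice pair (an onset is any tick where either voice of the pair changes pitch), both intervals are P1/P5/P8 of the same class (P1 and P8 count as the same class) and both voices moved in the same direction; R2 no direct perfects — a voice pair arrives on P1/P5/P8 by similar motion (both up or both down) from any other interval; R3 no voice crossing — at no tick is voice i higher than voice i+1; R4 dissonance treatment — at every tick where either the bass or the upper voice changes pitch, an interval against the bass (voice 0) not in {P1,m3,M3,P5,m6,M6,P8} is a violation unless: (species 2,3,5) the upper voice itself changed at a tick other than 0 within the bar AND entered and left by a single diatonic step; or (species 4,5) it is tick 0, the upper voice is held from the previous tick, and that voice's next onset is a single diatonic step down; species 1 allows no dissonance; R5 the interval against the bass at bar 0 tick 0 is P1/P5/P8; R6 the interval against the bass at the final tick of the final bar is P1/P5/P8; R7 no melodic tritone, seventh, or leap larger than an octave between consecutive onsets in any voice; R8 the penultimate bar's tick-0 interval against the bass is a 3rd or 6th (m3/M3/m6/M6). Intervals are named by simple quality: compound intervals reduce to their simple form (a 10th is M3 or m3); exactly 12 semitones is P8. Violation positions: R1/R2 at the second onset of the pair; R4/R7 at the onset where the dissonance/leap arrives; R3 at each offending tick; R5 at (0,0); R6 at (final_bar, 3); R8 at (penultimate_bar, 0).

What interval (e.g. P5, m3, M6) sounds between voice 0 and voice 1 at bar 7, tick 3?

P8

voice 0=D3 voice 1=D4 -> P8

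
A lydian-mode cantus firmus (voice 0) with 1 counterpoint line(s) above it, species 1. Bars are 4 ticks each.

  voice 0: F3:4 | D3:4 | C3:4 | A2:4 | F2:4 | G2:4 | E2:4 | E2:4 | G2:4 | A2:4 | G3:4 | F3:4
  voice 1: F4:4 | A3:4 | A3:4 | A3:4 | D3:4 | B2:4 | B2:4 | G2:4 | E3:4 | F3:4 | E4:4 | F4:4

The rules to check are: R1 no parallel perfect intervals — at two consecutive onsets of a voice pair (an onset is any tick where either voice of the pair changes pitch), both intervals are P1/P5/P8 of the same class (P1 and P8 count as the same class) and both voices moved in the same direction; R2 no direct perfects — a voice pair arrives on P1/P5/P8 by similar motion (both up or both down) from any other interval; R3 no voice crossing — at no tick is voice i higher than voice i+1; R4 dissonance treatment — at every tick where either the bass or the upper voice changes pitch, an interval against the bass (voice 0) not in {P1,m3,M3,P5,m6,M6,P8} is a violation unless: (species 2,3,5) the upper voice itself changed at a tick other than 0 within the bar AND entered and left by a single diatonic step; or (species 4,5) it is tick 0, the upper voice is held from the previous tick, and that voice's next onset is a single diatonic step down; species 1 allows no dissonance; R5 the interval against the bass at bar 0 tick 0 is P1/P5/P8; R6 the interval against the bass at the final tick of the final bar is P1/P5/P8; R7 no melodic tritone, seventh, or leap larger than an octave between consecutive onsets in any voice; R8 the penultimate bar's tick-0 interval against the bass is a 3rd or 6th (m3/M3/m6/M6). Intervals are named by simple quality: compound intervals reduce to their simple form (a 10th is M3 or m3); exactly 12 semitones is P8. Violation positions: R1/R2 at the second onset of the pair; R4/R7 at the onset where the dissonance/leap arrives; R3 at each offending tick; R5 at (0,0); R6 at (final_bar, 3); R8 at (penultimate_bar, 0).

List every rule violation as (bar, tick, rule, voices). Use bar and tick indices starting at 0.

(1, 0, R2, (0, 1))
(10, 0, R7, (0,))
(10, 0, R7, (1,))

bar 0: v0=F3 v1=F4 downbeat P8
bar 1: v0=D3 v1=A3 downbeat P5
bar 2: v0=C3 v1=A3 downbeat M6
bar 3: v0=A2 v1=A3 downbeat P8
bar 4: v0=F2 v1=D3 downbeat M6
bar 5: v0=G2 v1=B2 downbeat M3
bar 6: v0=E2 v1=B2 downbeat P5
bar 7: v0=E2 v1=G2 downbeat m3
bar 8: v0=G2 v1=E3 downbeat M6
bar 9: v0=A2 v1=F3 downbeat m6
bar 10: v0=G3 v1=E4 downbeat M6
bar 11: v0=F3 v1=F4 downbeat P8
  -> R2 @ bar 1 tick 0 v(0, 1): F3/F4 P8 -> D3/A3 P5 similar
  -> R7 @ bar 10 tick 0 v(0,): A2->G3 leap 10st
  -> R7 @ bar 10 tick 0 v(1,): F3->E4 leap 11st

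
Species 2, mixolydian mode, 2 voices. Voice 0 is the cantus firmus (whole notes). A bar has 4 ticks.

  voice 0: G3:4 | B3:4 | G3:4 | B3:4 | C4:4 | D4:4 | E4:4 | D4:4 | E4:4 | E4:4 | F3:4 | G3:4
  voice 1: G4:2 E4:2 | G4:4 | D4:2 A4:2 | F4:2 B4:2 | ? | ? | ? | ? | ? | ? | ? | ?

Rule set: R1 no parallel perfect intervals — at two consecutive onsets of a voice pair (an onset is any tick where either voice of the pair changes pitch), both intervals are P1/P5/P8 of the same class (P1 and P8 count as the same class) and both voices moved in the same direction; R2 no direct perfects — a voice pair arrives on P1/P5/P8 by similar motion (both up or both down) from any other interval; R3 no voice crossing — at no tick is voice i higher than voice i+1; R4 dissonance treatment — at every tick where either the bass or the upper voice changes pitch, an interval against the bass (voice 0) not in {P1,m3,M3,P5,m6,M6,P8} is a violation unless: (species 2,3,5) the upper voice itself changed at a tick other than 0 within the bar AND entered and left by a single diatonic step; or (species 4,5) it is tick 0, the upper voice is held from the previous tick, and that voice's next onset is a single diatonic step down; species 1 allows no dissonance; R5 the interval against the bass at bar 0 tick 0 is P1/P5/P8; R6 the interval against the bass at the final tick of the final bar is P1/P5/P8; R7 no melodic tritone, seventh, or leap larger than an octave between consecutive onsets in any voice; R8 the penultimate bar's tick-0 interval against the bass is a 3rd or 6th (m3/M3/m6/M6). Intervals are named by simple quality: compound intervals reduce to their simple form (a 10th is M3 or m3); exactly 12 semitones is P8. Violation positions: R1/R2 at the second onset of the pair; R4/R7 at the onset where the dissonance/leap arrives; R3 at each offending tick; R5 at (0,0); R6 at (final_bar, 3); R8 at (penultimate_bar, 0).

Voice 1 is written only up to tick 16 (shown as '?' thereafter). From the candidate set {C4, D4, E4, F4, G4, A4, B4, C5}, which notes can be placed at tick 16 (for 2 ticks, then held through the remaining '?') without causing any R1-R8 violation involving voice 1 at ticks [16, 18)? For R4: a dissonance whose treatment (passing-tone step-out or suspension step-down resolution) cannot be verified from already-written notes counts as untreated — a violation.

{A4, E4, G4}

C4: violates R7
D4: violates R4
E4: legal
F4: violates R4,R7
G4: legal
A4: legal
B4: violates R4
C5: violates R1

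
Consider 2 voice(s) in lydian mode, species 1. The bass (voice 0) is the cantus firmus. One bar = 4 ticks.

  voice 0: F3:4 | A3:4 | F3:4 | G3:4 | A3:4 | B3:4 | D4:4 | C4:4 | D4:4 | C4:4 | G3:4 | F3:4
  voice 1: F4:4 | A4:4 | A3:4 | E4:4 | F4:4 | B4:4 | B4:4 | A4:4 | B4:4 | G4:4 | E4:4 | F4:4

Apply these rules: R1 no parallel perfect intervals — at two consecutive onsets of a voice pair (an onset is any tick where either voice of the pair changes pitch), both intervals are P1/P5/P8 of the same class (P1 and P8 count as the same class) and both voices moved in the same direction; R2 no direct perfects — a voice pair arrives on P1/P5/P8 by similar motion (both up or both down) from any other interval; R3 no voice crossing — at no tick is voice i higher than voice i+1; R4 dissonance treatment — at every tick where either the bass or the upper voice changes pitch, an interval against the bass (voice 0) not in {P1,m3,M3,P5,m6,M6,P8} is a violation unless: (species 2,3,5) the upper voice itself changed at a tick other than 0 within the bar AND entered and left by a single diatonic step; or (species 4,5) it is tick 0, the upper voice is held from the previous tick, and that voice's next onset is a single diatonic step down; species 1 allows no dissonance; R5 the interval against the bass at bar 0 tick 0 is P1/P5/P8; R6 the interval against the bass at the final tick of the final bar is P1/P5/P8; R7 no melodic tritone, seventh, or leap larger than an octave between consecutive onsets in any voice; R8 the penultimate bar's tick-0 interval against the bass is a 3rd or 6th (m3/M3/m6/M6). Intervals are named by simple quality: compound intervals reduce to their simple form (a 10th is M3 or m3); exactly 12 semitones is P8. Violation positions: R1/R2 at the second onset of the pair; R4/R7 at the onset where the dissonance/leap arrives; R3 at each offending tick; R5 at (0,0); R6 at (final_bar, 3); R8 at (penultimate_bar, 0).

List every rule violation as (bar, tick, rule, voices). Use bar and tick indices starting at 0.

bar 0: v0=F3 v1=F4 downbeat P8
bar 1: v0=A3 v1=A4 downbeat P8
bar 2: v0=F3 v1=A3 downbeat M3
bar 3: v0=G3 v1=E4 downbeat M6
bar 4: v0=A3 v1=F4 downbeat m6
bar 5: v0=B3 v1=B4 downbeat P8
bar 6: v0=D4 v1=B4 downbeat M6
bar 7: v0=C4 v1=A4 downbeat M6
bar 8: v0=D4 v1=B4 downbeat M6
bar 9: v0=C4 v1=G4 downbeat P5
bar 10: v0=G3 v1=E4 downbeat M6
bar 11: v0=F3 v1=F4 downbeat P8
  -> R1 @ bar 1 tick 0 v(0, 1): F3/F4 P8 -> A3/A4 P8 similar
  -> R2 @ bar 5 tick 0 v(0, 1): A3/F4 m6 -> B3/B4 P8 similar
  -> R7 @ bar 5 tick 0 v(1,): F4->B4 leap 6st
  -> R2 @ bar 9 tick 0 v(0, 1): D4/B4 M6 -> C4/G4 P5 similar

(1, 0, R1, (0, 1))
(5, 0, R2, (0, 1))
(5, 0, R7, (1,))
(9, 0, R2, (0, 1))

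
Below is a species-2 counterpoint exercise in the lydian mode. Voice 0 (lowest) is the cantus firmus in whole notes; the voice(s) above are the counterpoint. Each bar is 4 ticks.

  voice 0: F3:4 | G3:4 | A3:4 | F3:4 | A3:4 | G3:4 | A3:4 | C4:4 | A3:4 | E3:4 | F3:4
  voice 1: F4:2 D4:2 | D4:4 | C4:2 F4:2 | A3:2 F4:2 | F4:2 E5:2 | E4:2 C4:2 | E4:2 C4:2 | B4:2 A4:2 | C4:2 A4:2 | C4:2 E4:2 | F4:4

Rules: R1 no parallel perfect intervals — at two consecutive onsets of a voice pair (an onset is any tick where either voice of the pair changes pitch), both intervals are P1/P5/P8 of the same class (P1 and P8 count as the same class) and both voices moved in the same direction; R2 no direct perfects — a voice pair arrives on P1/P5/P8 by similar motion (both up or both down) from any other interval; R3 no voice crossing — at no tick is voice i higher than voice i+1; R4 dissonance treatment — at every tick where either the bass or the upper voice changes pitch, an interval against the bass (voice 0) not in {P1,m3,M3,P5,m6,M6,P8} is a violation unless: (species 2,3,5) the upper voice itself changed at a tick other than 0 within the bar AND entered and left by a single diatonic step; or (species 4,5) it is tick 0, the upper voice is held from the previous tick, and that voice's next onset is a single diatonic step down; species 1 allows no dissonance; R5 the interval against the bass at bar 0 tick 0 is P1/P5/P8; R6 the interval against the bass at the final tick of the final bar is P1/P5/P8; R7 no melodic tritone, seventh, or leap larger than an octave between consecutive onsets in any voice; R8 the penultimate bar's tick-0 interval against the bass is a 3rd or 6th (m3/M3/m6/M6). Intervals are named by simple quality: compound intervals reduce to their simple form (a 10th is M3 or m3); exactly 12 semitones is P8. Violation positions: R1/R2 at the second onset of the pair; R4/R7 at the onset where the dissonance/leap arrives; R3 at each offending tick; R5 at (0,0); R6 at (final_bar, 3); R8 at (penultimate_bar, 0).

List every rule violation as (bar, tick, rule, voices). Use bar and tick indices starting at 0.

bar 0: v0=F3 v1=F4 downbeat P8
bar 1: v0=G3 v1=D4 downbeat P5
bar 2: v0=A3 v1=C4 downbeat m3
bar 3: v0=F3 v1=A3 downbeat M3
bar 4: v0=A3 v1=F4 downbeat m6
bar 5: v0=G3 v1=E4 downbeat M6
bar 6: v0=A3 v1=E4 downbeat P5
bar 7: v0=C4 v1=B4 downbeat M7
bar 8: v0=A3 v1=C4 downbeat m3
bar 9: v0=E3 v1=C4 downbeat m6
bar 10: v0=F3 v1=F4 downbeat P8
  -> R7 @ bar 4 tick 2 v(1,): F4->E5 leap 11st
  -> R4 @ bar 5 tick 2 v(0, 1): G3/C4 P4 untreated
  -> R2 @ bar 6 tick 0 v(0, 1): G3/C4 P4 -> A3/E4 P5 similar
  -> R4 @ bar 7 tick 0 v(0, 1): C4/B4 M7 untreated
  -> R7 @ bar 7 tick 0 v(1,): C4->B4 leap 11st
  -> R1 @ bar 10 tick 0 v(0, 1): E3/E4 P8 -> F3/F4 P8 similar

(4, 2, R7, (1,))
(5, 2, R4, (0, 1))
(6, 0, R2, (0, 1))
(7, 0, R4, (0, 1))
(7, 0, R7, (1,))
(10, 0, R1, (0, 1))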